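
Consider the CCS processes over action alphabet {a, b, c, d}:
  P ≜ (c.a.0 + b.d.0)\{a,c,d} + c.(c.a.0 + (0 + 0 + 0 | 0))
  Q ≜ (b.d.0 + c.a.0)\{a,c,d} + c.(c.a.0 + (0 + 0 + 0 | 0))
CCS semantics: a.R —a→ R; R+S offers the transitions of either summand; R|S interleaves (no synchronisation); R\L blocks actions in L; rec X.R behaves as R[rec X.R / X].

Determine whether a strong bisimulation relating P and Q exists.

LTS(P): 5 reachable states
  s0 = (c.a.0 + b.d.0)\{a,c,d} + c.(c.a.0 + (0 + 0 + 0 | 0)) → -b-> s1, -c-> s2
  s1 = (d.0)\{a,c,d} → deadlocked
  s2 = c.a.0 + (0 + 0 + 0 | 0) → -c-> s3
  s3 = a.0 → -a-> s4
  s4 = 0 → deadlocked
LTS(Q): 5 reachable states
  t0 = (b.d.0 + c.a.0)\{a,c,d} + c.(c.a.0 + (0 + 0 + 0 | 0)) → -b-> t1, -c-> t2
  t1 = (d.0)\{a,c,d} → deadlocked
  t2 = c.a.0 + (0 + 0 + 0 | 0) → -c-> t3
  t3 = a.0 → -a-> t4
  t4 = 0 → deadlocked
Coarsest stable partition (strong bisimilarity classes):
  B0 = {s0, t0}
  B1 = {s1, s4, t1, t4}
  B2 = {s2, t2}
  B3 = {s3, t3}
s0 ∈ B0, t0 ∈ B0 → same block

bisimilar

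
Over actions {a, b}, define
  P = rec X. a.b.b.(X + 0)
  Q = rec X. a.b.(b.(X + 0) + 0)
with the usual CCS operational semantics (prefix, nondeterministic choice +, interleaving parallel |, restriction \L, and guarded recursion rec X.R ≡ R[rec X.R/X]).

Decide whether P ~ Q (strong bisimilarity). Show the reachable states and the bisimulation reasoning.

Reachable graph of P (4 states):
  p0 = rec X. a.b.b.(X + 0) has moves --a--▸ p1
  p1 = b.b.((rec X. a.b.b.(X + 0)) + 0) has moves --b--▸ p2
  p2 = b.((rec X. a.b.b.(X + 0)) + 0) has moves --b--▸ p3
  p3 = (rec X. a.b.b.(X + 0)) + 0 has moves --a--▸ p1
Reachable graph of Q (4 states):
  q0 = rec X. a.b.(b.(X + 0) + 0) has moves --a--▸ q1
  q1 = b.(b.((rec X. a.b.(b.(X + 0) + 0)) + 0) + 0) has moves --b--▸ q2
  q2 = b.((rec X. a.b.(b.(X + 0) + 0)) + 0) + 0 has moves --b--▸ q3
  q3 = (rec X. a.b.(b.(X + 0) + 0)) + 0 has moves --a--▸ q1
Partition-refinement fixed point:
  B0 = {p0, p3, q0, q3}
  B1 = {p1, q1}
  B2 = {p2, q2}
p0 ∈ B0, q0 ∈ B0 → same block

bisimilar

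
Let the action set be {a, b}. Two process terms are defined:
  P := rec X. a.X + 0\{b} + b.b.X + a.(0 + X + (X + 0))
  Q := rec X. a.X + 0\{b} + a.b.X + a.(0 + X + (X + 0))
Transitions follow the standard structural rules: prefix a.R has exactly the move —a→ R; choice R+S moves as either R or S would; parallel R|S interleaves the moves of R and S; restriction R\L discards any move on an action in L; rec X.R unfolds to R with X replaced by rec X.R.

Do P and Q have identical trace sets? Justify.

traces(P) ≠ traces(Q) — witness ⟨b⟩

P's transition system — 3 states:
  u0 = rec X. a.X + 0\{b} + b.b.X + a.(0 + X + (X + 0)) has moves ··a··> u0, ··a··> u1, ··b··> u2
  u1 = 0 + (rec X. a.X + 0\{b} + b.b.X + a.(0 + X + (X + 0))) + ((rec X. a.X + 0\{b} + b.b.X + a.(0 + X + (X + 0))) + 0) has moves ··a··> u0, ··a··> u1, ··b··> u2
  u2 = b.(rec X. a.X + 0\{b} + b.b.X + a.(0 + X + (X + 0))) has moves ··b··> u0
Q's transition system — 3 states:
  v0 = rec X. a.X + 0\{b} + a.b.X + a.(0 + X + (X + 0)) has moves ··a··> v0, ··a··> v1, ··a··> v2
  v1 = 0 + (rec X. a.X + 0\{b} + a.b.X + a.(0 + X + (X + 0))) + ((rec X. a.X + 0\{b} + a.b.X + a.(0 + X + (X + 0))) + 0) has moves ··a··> v0, ··a··> v1, ··a··> v2
  v2 = b.(rec X. a.X + 0\{b} + a.b.X + a.(0 + X + (X + 0))) has moves ··b··> v0
Trace ⟨b⟩ through P, begin at {u0}:
  [1] b ⇒ {u2}
  — P admits the full trace.
Trace ⟨b⟩ through Q, begin at {v0}:
  [1] b ⇒ ∅ (Q stuck)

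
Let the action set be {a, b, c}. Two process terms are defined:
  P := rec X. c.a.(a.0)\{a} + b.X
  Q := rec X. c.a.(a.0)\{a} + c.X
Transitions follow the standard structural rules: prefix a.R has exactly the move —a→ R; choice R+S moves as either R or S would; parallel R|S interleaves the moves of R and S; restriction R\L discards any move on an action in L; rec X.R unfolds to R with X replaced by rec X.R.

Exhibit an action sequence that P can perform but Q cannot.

b

Reachable graph of P (3 states):
  u0 = rec X. c.a.(a.0)\{a} + b.X has moves --b--▸ u0, --c--▸ u1
  u1 = a.(a.0)\{a} has moves --a--▸ u2
  u2 = (a.0)\{a} has moves stopped
Reachable graph of Q (3 states):
  v0 = rec X. c.a.(a.0)\{a} + c.X has moves --c--▸ v0, --c--▸ v1
  v1 = a.(a.0)\{a} has moves --a--▸ v2
  v2 = (a.0)\{a} has moves stopped
Executing b from P (initial set {u0}):
  [1] b ⇒ {u0}
  — P admits the full trace.
Executing b from Q (initial set {v0}):
  [1] b ⇒ ∅  — Q cannot continue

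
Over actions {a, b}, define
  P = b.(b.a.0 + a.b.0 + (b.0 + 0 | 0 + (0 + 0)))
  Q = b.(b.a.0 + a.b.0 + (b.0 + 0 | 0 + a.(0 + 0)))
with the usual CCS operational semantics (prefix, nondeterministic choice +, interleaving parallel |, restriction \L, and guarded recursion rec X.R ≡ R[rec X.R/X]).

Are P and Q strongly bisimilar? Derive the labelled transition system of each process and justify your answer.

not bisimilar

LTS(P): 5 reachable states
  m0 = b.(b.a.0 + a.b.0 + (b.0 + 0 | 0 + (0 + 0))) has moves -b-> m1
  m1 = b.a.0 + a.b.0 + (b.0 + 0 | 0 + (0 + 0)) has moves -a-> m2, -b-> m3, -b-> m4
  m2 = b.0 has moves -b-> m3
  m3 = 0 has moves (no moves)
  m4 = a.0 has moves -a-> m3
LTS(Q): 6 reachable states
  n0 = b.(b.a.0 + a.b.0 + (b.0 + 0 | 0 + a.(0 + 0))) has moves -b-> n1
  n1 = b.a.0 + a.b.0 + (b.0 + 0 | 0 + a.(0 + 0)) has moves -a-> n2, -a-> n3, -b-> n4, -b-> n5
  n2 = 0 + 0 has moves (no moves)
  n3 = b.0 has moves -b-> n4
  n4 = 0 has moves (no moves)
  n5 = a.0 has moves -a-> n4
Coarsest stable partition (strong bisimilarity classes):
  B0 = {m0}
  B1 = {m1}
  B2 = {m2, n3}
  B3 = {m3, n2, n4}
  B4 = {m4, n5}
  B5 = {n0}
  B6 = {n1}
m0 ∈ B0, n0 ∈ B5 → different blocks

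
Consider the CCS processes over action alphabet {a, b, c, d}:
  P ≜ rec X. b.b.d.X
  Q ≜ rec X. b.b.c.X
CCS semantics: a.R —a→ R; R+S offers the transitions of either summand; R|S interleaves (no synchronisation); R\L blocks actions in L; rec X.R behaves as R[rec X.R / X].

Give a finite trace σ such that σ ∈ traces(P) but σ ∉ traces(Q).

bbd

P's transition system — 3 states:
  s0 = rec X. b.b.d.X → -b-> s1
  s1 = b.d.(rec X. b.b.d.X) → -b-> s2
  s2 = d.(rec X. b.b.d.X) → -d-> s0
Q's transition system — 3 states:
  t0 = rec X. b.b.c.X → -b-> t1
  t1 = b.c.(rec X. b.b.c.X) → -b-> t2
  t2 = c.(rec X. b.b.c.X) → -c-> t0
Run σ = ⟨bbd⟩ on P: start {s0}
  after b @ step 1: {s1}
  after b @ step 2: {s2}
  after d @ step 3: {s0}
  — P admits the full trace.
Run σ = ⟨bbd⟩ on Q: start {t0}
  after b @ step 1: {t1}
  after b @ step 2: {t2}
  after d @ step 3: no successor for Q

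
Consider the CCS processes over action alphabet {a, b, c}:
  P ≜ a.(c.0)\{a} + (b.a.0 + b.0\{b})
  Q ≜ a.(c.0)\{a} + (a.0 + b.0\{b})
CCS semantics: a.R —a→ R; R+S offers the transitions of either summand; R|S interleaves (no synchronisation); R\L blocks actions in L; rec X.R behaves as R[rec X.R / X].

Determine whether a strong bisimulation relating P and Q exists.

LTS(P): 6 reachable states
  s0 = a.(c.0)\{a} + (b.a.0 + b.0\{b}) → ··a··> s1, ··b··> s2, ··b··> s3
  s1 = (c.0)\{a} → ··c··> s4
  s2 = 0\{b} → deadlocked
  s3 = a.0 → ··a··> s5
  s4 = 0\{a} → deadlocked
  s5 = 0 → deadlocked
LTS(Q): 5 reachable states
  t0 = a.(c.0)\{a} + (a.0 + b.0\{b}) → ··a··> t1, ··a··> t2, ··b··> t3
  t1 = (c.0)\{a} → ··c··> t4
  t2 = 0 → deadlocked
  t3 = 0\{b} → deadlocked
  t4 = 0\{a} → deadlocked
Partition-refinement fixed point:
  B0 = {s0}
  B1 = {s2, s4, s5, t2, t3, t4}
  B2 = {s1, t1}
  B3 = {s3}
  B4 = {t0}
s0 ∈ B0, t0 ∈ B4 → different blocks

NO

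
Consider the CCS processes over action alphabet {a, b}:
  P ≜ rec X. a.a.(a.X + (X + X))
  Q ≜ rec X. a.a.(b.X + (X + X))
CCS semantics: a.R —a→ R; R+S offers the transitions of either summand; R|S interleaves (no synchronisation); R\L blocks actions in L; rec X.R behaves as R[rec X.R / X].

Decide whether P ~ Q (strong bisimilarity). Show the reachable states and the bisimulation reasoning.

NO

LTS(P): 3 reachable states
  m0 = rec X. a.a.(a.X + (X + X)) | --a--▸ m1
  m1 = a.(a.(rec X. a.a.(a.X + (X + X))) + ((rec X. a.a.(a.X + (X + X))) + (rec X. a.a.(a.X + (X + X))))) | --a--▸ m2
  m2 = a.(rec X. a.a.(a.X + (X + X))) + ((rec X. a.a.(a.X + (X + X))) + (rec X. a.a.(a.X + (X + X)))) | --a--▸ m0, --a--▸ m1
LTS(Q): 3 reachable states
  n0 = rec X. a.a.(b.X + (X + X)) | --a--▸ n1
  n1 = a.(b.(rec X. a.a.(b.X + (X + X))) + ((rec X. a.a.(b.X + (X + X))) + (rec X. a.a.(b.X + (X + X))))) | --a--▸ n2
  n2 = b.(rec X. a.a.(b.X + (X + X))) + ((rec X. a.a.(b.X + (X + X))) + (rec X. a.a.(b.X + (X + X)))) | --a--▸ n1, --b--▸ n0
Bisimilarity quotient blocks:
  B0 = {m0, m1, m2}
  B1 = {n0}
  B2 = {n1}
  B3 = {n2}
m0 ∈ B0, n0 ∈ B1 → different blocks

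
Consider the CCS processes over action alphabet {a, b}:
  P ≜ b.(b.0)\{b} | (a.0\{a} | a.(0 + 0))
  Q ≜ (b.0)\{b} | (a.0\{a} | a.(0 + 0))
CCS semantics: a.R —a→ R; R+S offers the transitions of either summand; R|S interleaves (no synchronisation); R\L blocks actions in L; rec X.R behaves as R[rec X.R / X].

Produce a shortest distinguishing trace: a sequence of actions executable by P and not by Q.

P's transition system — 8 states:
  m0 = b.(b.0)\{b} | (a.0\{a} | a.(0 + 0)) | -a-> m1, -a-> m2, -b-> m3
  m1 = b.(b.0)\{b} | (0\{a} | a.(0 + 0)) | -a-> m4, -b-> m5
  m2 = b.(b.0)\{b} | (a.0\{a} | (0 + 0)) | -a-> m4, -b-> m6
  m3 = (b.0)\{b} | (a.0\{a} | a.(0 + 0)) | -a-> m5, -a-> m6
  m4 = b.(b.0)\{b} | (0\{a} | (0 + 0)) | -b-> m7
  m5 = (b.0)\{b} | (0\{a} | a.(0 + 0)) | -a-> m7
  m6 = (b.0)\{b} | (a.0\{a} | (0 + 0)) | -a-> m7
  m7 = (b.0)\{b} | (0\{a} | (0 + 0)) | ∅
Q's transition system — 4 states:
  n0 = (b.0)\{b} | (a.0\{a} | a.(0 + 0)) | -a-> n1, -a-> n2
  n1 = (b.0)\{b} | (0\{a} | a.(0 + 0)) | -a-> n3
  n2 = (b.0)\{b} | (a.0\{a} | (0 + 0)) | -a-> n3
  n3 = (b.0)\{b} | (0\{a} | (0 + 0)) | ∅
Run σ = ⟨b⟩ on P: start {m0}
  after b @ step 1: {m3}
  — P admits the full trace.
Run σ = ⟨b⟩ on Q: start {n0}
  after b @ step 1: no successor for Q

b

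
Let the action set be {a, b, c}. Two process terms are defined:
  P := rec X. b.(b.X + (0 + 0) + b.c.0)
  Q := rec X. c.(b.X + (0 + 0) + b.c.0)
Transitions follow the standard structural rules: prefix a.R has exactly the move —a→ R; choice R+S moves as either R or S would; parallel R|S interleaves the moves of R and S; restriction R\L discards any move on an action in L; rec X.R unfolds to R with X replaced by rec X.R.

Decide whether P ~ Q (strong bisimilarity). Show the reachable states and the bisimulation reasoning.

LTS(P): 4 reachable states
  s0 = rec X. b.(b.X + (0 + 0) + b.c.0) | ··b··> s1
  s1 = b.(rec X. b.(b.X + (0 + 0) + b.c.0)) + (0 + 0) + b.c.0 | ··b··> s0, ··b··> s2
  s2 = c.0 | ··c··> s3
  s3 = 0 | stopped
LTS(Q): 4 reachable states
  t0 = rec X. c.(b.X + (0 + 0) + b.c.0) | ··c··> t1
  t1 = b.(rec X. c.(b.X + (0 + 0) + b.c.0)) + (0 + 0) + b.c.0 | ··b··> t0, ··b··> t2
  t2 = c.0 | ··c··> t3
  t3 = 0 | stopped
Partition-refinement fixed point:
  B0 = {s0}
  B1 = {s1}
  B2 = {s2, t2}
  B3 = {s3, t3}
  B4 = {t0}
  B5 = {t1}
s0 ∈ B0, t0 ∈ B4 → different blocks

P ≁ Q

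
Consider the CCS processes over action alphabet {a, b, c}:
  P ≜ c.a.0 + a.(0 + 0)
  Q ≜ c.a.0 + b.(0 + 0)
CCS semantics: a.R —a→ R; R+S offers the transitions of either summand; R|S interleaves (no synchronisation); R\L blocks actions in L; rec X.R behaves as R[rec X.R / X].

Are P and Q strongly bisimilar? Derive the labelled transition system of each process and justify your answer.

P's transition system — 4 states:
  u0 = c.a.0 + a.(0 + 0) ⊢ —a→ u1, —c→ u2
  u1 = 0 + 0 ⊢ stopped
  u2 = a.0 ⊢ —a→ u3
  u3 = 0 ⊢ stopped
Q's transition system — 4 states:
  v0 = c.a.0 + b.(0 + 0) ⊢ —b→ v1, —c→ v2
  v1 = 0 + 0 ⊢ stopped
  v2 = a.0 ⊢ —a→ v3
  v3 = 0 ⊢ stopped
Partition-refinement fixed point:
  B0 = {u0}
  B1 = {u1, u3, v1, v3}
  B2 = {u2, v2}
  B3 = {v0}
u0 ∈ B0, v0 ∈ B3 → different blocks

not bisimilar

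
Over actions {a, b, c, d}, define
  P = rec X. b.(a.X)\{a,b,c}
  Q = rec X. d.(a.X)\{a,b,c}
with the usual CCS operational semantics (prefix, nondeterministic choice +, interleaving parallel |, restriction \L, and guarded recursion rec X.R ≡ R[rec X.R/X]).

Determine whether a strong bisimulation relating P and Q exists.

LTS(P): 2 reachable states
  s0 = rec X. b.(a.X)\{a,b,c} :: =b=> s1
  s1 = (a.(rec X. b.(a.X)\{a,b,c}))\{a,b,c} :: deadlocked
LTS(Q): 2 reachable states
  t0 = rec X. d.(a.X)\{a,b,c} :: =d=> t1
  t1 = (a.(rec X. d.(a.X)\{a,b,c}))\{a,b,c} :: deadlocked
Partition-refinement fixed point:
  B0 = {s0}
  B1 = {s1, t1}
  B2 = {t0}
s0 ∈ B0, t0 ∈ B2 → different blocks

NO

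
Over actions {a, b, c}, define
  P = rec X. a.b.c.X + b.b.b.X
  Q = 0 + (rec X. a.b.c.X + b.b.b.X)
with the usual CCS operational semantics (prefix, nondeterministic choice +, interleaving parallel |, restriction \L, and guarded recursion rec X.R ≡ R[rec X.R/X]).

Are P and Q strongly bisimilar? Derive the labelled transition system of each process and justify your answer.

P ~ Q

P's transition system — 5 states:
  m0 = rec X. a.b.c.X + b.b.b.X ⊢ --a--▸ m1, --b--▸ m2
  m1 = b.c.(rec X. a.b.c.X + b.b.b.X) ⊢ --b--▸ m3
  m2 = b.b.(rec X. a.b.c.X + b.b.b.X) ⊢ --b--▸ m4
  m3 = c.(rec X. a.b.c.X + b.b.b.X) ⊢ --c--▸ m0
  m4 = b.(rec X. a.b.c.X + b.b.b.X) ⊢ --b--▸ m0
Q's transition system — 6 states:
  n0 = 0 + (rec X. a.b.c.X + b.b.b.X) ⊢ --a--▸ n1, --b--▸ n2
  n1 = b.c.(rec X. a.b.c.X + b.b.b.X) ⊢ --b--▸ n3
  n2 = b.b.(rec X. a.b.c.X + b.b.b.X) ⊢ --b--▸ n4
  n3 = c.(rec X. a.b.c.X + b.b.b.X) ⊢ --c--▸ n5
  n4 = b.(rec X. a.b.c.X + b.b.b.X) ⊢ --b--▸ n5
  n5 = rec X. a.b.c.X + b.b.b.X ⊢ --a--▸ n1, --b--▸ n2
Bisimilarity quotient blocks:
  B0 = {m0, n0, n5}
  B1 = {m2, n2}
  B2 = {m4, n4}
  B3 = {m1, n1}
  B4 = {m3, n3}
m0 ∈ B0, n0 ∈ B0 → same block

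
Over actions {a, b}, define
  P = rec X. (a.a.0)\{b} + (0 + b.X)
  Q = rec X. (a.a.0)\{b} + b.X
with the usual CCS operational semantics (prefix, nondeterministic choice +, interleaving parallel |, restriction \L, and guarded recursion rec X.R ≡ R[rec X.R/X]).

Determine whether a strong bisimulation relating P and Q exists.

P's transition system — 3 states:
  p0 = rec X. (a.a.0)\{b} + (0 + b.X) → ··a··> p1, ··b··> p0
  p1 = (a.0)\{b} → ··a··> p2
  p2 = 0\{b} → deadlocked
Q's transition system — 3 states:
  q0 = rec X. (a.a.0)\{b} + b.X → ··a··> q1, ··b··> q0
  q1 = (a.0)\{b} → ··a··> q2
  q2 = 0\{b} → deadlocked
Coarsest stable partition (strong bisimilarity classes):
  B0 = {p0, q0}
  B1 = {p1, q1}
  B2 = {p2, q2}
p0 ∈ B0, q0 ∈ B0 → same block

YES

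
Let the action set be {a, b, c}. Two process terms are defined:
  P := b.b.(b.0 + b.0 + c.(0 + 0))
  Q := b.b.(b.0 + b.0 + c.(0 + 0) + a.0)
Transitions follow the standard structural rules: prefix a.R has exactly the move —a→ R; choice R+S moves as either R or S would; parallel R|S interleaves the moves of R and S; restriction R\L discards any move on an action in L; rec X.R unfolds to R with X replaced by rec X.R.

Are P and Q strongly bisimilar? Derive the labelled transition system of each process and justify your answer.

Reachable graph of P (5 states):
  m0 = b.b.(b.0 + b.0 + c.(0 + 0)) → -b-> m1
  m1 = b.(b.0 + b.0 + c.(0 + 0)) → -b-> m2
  m2 = b.0 + b.0 + c.(0 + 0) → -b-> m3, -c-> m4
  m3 = 0 → ·
  m4 = 0 + 0 → ·
Reachable graph of Q (5 states):
  n0 = b.b.(b.0 + b.0 + c.(0 + 0) + a.0) → -b-> n1
  n1 = b.(b.0 + b.0 + c.(0 + 0) + a.0) → -b-> n2
  n2 = b.0 + b.0 + c.(0 + 0) + a.0 → -a-> n3, -b-> n3, -c-> n4
  n3 = 0 → ·
  n4 = 0 + 0 → ·
Coarsest stable partition (strong bisimilarity classes):
  B0 = {m0}
  B1 = {m1}
  B2 = {m2}
  B3 = {m3, m4, n3, n4}
  B4 = {n0}
  B5 = {n1}
  B6 = {n2}
m0 ∈ B0, n0 ∈ B4 → different blocks

P ≁ Q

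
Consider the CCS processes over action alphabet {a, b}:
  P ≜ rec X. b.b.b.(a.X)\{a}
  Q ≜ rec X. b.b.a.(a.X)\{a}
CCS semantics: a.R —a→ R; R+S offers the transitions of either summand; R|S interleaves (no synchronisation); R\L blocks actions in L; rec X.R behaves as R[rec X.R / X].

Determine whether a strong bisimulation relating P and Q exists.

P ≁ Q

Reachable graph of P (4 states):
  p0 = rec X. b.b.b.(a.X)\{a} → ··b··> p1
  p1 = b.b.(a.(rec X. b.b.b.(a.X)\{a}))\{a} → ··b··> p2
  p2 = b.(a.(rec X. b.b.b.(a.X)\{a}))\{a} → ··b··> p3
  p3 = (a.(rec X. b.b.b.(a.X)\{a}))\{a} → stopped
Reachable graph of Q (4 states):
  q0 = rec X. b.b.a.(a.X)\{a} → ··b··> q1
  q1 = b.a.(a.(rec X. b.b.a.(a.X)\{a}))\{a} → ··b··> q2
  q2 = a.(a.(rec X. b.b.a.(a.X)\{a}))\{a} → ··a··> q3
  q3 = (a.(rec X. b.b.a.(a.X)\{a}))\{a} → stopped
Coarsest stable partition (strong bisimilarity classes):
  B0 = {p0}
  B1 = {p1}
  B2 = {p2}
  B3 = {p3, q3}
  B4 = {q0}
  B5 = {q1}
  B6 = {q2}
p0 ∈ B0, q0 ∈ B4 → different blocks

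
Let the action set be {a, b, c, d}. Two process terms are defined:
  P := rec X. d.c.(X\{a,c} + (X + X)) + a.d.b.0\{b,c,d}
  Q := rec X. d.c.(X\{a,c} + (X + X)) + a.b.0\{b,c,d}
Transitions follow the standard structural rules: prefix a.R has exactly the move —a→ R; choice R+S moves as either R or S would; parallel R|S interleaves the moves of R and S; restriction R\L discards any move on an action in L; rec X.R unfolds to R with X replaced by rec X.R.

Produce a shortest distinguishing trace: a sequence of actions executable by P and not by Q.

P's transition system — 7 states:
  p0 = rec X. d.c.(X\{a,c} + (X + X)) + a.d.b.0\{b,c,d} → --a--▸ p1, --d--▸ p2
  p1 = d.b.0\{b,c,d} → --d--▸ p3
  p2 = c.((rec X. d.c.(X\{a,c} + (X + X)) + a.d.b.0\{b,c,d})\{a,c} + ((rec X. d.c.(X\{a,c} + (X + X)) + a.d.b.0\{b,c,d}) + (rec X. d.c.(X\{a,c} + (X + X)) + a.d.b.0\{b,c,d}))) → --c--▸ p4
  p3 = b.0\{b,c,d} → --b--▸ p5
  p4 = (rec X. d.c.(X\{a,c} + (X + X)) + a.d.b.0\{b,c,d})\{a,c} + ((rec X. d.c.(X\{a,c} + (X + X)) + a.d.b.0\{b,c,d}) + (rec X. d.c.(X\{a,c} + (X + X)) + a.d.b.0\{b,c,d})) → --a--▸ p1, --d--▸ p2, --d--▸ p6
  p5 = 0\{b,c,d} → ∅
  p6 = (c.((rec X. d.c.(X\{a,c} + (X + X)) + a.d.b.0\{b,c,d})\{a,c} + ((rec X. d.c.(X\{a,c} + (X + X)) + a.d.b.0\{b,c,d}) + (rec X. d.c.(X\{a,c} + (X + X)) + a.d.b.0\{b,c,d}))))\{a,c} → ∅
Q's transition system — 6 states:
  q0 = rec X. d.c.(X\{a,c} + (X + X)) + a.b.0\{b,c,d} → --a--▸ q1, --d--▸ q2
  q1 = b.0\{b,c,d} → --b--▸ q3
  q2 = c.((rec X. d.c.(X\{a,c} + (X + X)) + a.b.0\{b,c,d})\{a,c} + ((rec X. d.c.(X\{a,c} + (X + X)) + a.b.0\{b,c,d}) + (rec X. d.c.(X\{a,c} + (X + X)) + a.b.0\{b,c,d}))) → --c--▸ q4
  q3 = 0\{b,c,d} → ∅
  q4 = (rec X. d.c.(X\{a,c} + (X + X)) + a.b.0\{b,c,d})\{a,c} + ((rec X. d.c.(X\{a,c} + (X + X)) + a.b.0\{b,c,d}) + (rec X. d.c.(X\{a,c} + (X + X)) + a.b.0\{b,c,d})) → --a--▸ q1, --d--▸ q2, --d--▸ q5
  q5 = (c.((rec X. d.c.(X\{a,c} + (X + X)) + a.b.0\{b,c,d})\{a,c} + ((rec X. d.c.(X\{a,c} + (X + X)) + a.b.0\{b,c,d}) + (rec X. d.c.(X\{a,c} + (X + X)) + a.b.0\{b,c,d}))))\{a,c} → ∅
Run σ = ⟨ad⟩ on P: start {p0}
  [1] a ⇒ {p1}
  [2] d ⇒ {p3}
  ✓ P
Run σ = ⟨ad⟩ on Q: start {q0}
  [1] a ⇒ {q1}
  [2] d ⇒ no successor for Q

ad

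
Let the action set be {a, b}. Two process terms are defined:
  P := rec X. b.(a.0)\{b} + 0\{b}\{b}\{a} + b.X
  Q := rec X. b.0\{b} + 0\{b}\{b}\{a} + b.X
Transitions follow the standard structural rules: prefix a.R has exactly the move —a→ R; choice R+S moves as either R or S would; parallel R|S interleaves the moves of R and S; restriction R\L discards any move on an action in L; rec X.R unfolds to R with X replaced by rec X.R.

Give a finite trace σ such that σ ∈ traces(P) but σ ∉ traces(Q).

ba

P's transition system — 3 states:
  s0 = rec X. b.(a.0)\{b} + 0\{b}\{b}\{a} + b.X ⊢ —b→ s0, —b→ s1
  s1 = (a.0)\{b} ⊢ —a→ s2
  s2 = 0\{b} ⊢ stopped
Q's transition system — 2 states:
  t0 = rec X. b.0\{b} + 0\{b}\{b}\{a} + b.X ⊢ —b→ t0, —b→ t1
  t1 = 0\{b} ⊢ stopped
Run σ = ⟨ba⟩ on P: start {s0}
  [1] b ⇒ {s0, s1}
  [2] a ⇒ {s2}
  P completes σ.
Run σ = ⟨ba⟩ on Q: start {t0}
  [1] b ⇒ {t0, t1}
  [2] a ⇒ ∅  — Q cannot continue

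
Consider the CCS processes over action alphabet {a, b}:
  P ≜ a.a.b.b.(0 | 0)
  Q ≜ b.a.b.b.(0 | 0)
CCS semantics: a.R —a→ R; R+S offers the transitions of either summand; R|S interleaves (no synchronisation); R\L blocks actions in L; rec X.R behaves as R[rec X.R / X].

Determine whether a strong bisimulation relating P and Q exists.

P ≁ Q

LTS(P): 5 reachable states
  m0 = a.a.b.b.(0 | 0) ⊢ —a→ m1
  m1 = a.b.b.(0 | 0) ⊢ —a→ m2
  m2 = b.b.(0 | 0) ⊢ —b→ m3
  m3 = b.(0 | 0) ⊢ —b→ m4
  m4 = 0 | 0 ⊢ ·
LTS(Q): 5 reachable states
  n0 = b.a.b.b.(0 | 0) ⊢ —b→ n1
  n1 = a.b.b.(0 | 0) ⊢ —a→ n2
  n2 = b.b.(0 | 0) ⊢ —b→ n3
  n3 = b.(0 | 0) ⊢ —b→ n4
  n4 = 0 | 0 ⊢ ·
Partition-refinement fixed point:
  B0 = {m0}
  B1 = {m1, n1}
  B2 = {m2, n2}
  B3 = {m3, n3}
  B4 = {m4, n4}
  B5 = {n0}
m0 ∈ B0, n0 ∈ B5 → different blocks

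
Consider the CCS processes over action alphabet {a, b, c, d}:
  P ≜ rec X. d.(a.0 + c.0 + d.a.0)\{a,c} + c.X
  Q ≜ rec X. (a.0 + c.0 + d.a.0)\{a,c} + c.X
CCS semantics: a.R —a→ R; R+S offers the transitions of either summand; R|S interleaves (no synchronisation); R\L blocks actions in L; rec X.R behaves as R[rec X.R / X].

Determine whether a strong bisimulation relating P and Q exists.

P's transition system — 3 states:
  s0 = rec X. d.(a.0 + c.0 + d.a.0)\{a,c} + c.X | --c--▸ s0, --d--▸ s1
  s1 = (a.0 + c.0 + d.a.0)\{a,c} | --d--▸ s2
  s2 = (a.0)\{a,c} | stopped
Q's transition system — 2 states:
  t0 = rec X. (a.0 + c.0 + d.a.0)\{a,c} + c.X | --c--▸ t0, --d--▸ t1
  t1 = (a.0)\{a,c} | stopped
Coarsest stable partition (strong bisimilarity classes):
  B0 = {s0}
  B1 = {s1}
  B2 = {s2, t1}
  B3 = {t0}
s0 ∈ B0, t0 ∈ B3 → different blocks

P ≁ Q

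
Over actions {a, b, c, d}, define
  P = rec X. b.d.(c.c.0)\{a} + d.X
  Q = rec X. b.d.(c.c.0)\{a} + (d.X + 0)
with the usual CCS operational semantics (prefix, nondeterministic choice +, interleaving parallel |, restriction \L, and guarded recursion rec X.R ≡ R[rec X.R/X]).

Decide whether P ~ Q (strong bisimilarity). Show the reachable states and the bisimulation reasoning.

LTS(P): 5 reachable states
  u0 = rec X. b.d.(c.c.0)\{a} + d.X has moves -b-> u1, -d-> u0
  u1 = d.(c.c.0)\{a} has moves -d-> u2
  u2 = (c.c.0)\{a} has moves -c-> u3
  u3 = (c.0)\{a} has moves -c-> u4
  u4 = 0\{a} has moves ·
LTS(Q): 5 reachable states
  v0 = rec X. b.d.(c.c.0)\{a} + (d.X + 0) has moves -b-> v1, -d-> v0
  v1 = d.(c.c.0)\{a} has moves -d-> v2
  v2 = (c.c.0)\{a} has moves -c-> v3
  v3 = (c.0)\{a} has moves -c-> v4
  v4 = 0\{a} has moves ·
Partition-refinement fixed point:
  B0 = {u0, v0}
  B1 = {u1, v1}
  B2 = {u2, v2}
  B3 = {u3, v3}
  B4 = {u4, v4}
u0 ∈ B0, v0 ∈ B0 → same block

bisimilar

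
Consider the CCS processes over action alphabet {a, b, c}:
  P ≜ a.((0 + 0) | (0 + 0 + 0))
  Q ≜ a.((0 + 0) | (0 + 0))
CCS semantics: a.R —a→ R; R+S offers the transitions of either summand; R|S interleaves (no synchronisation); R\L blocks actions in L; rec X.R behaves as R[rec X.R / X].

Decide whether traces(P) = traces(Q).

trace-equivalent

LTS(P): 2 reachable states
  s0 = a.((0 + 0) | (0 + 0 + 0)) has moves -a-> s1
  s1 = (0 + 0) | (0 + 0 + 0) has moves stopped
LTS(Q): 2 reachable states
  t0 = a.((0 + 0) | (0 + 0)) has moves -a-> t1
  t1 = (0 + 0) | (0 + 0) has moves stopped
Bisimilarity quotient blocks:
  B0 = {s0, t0}
  B1 = {s1, t1}
s0 ∈ B0, t0 ∈ B0 → same block
Bisimilar ⇒ trace-equivalent.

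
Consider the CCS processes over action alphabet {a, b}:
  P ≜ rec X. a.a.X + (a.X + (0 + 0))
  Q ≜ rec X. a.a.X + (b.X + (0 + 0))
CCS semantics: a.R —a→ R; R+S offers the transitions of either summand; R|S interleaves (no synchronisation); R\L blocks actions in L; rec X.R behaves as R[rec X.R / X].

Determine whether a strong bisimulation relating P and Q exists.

Reachable graph of P (2 states):
  s0 = rec X. a.a.X + (a.X + (0 + 0)) | —a→ s0, —a→ s1
  s1 = a.(rec X. a.a.X + (a.X + (0 + 0))) | —a→ s0
Reachable graph of Q (2 states):
  t0 = rec X. a.a.X + (b.X + (0 + 0)) | —a→ t1, —b→ t0
  t1 = a.(rec X. a.a.X + (b.X + (0 + 0))) | —a→ t0
Bisimilarity quotient blocks:
  B0 = {s0, s1}
  B1 = {t0}
  B2 = {t1}
s0 ∈ B0, t0 ∈ B1 → different blocks

not bisimilar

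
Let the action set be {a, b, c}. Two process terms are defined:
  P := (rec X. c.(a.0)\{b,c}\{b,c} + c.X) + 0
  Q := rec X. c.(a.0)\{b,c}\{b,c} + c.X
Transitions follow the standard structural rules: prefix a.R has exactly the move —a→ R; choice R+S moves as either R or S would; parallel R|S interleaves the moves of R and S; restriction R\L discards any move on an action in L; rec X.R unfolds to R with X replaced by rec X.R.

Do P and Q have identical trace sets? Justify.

YES

Reachable graph of P (4 states):
  m0 = (rec X. c.(a.0)\{b,c}\{b,c} + c.X) + 0 :: --c--▸ m1, --c--▸ m2
  m1 = (a.0)\{b,c}\{b,c} :: --a--▸ m3
  m2 = rec X. c.(a.0)\{b,c}\{b,c} + c.X :: --c--▸ m1, --c--▸ m2
  m3 = 0\{b,c}\{b,c} :: (no moves)
Reachable graph of Q (3 states):
  n0 = rec X. c.(a.0)\{b,c}\{b,c} + c.X :: --c--▸ n0, --c--▸ n1
  n1 = (a.0)\{b,c}\{b,c} :: --a--▸ n2
  n2 = 0\{b,c}\{b,c} :: (no moves)
Bisimilarity quotient blocks:
  B0 = {m0, m2, n0}
  B1 = {m1, n1}
  B2 = {m3, n2}
m0 ∈ B0, n0 ∈ B0 → same block
Bisimilar ⇒ trace-equivalent.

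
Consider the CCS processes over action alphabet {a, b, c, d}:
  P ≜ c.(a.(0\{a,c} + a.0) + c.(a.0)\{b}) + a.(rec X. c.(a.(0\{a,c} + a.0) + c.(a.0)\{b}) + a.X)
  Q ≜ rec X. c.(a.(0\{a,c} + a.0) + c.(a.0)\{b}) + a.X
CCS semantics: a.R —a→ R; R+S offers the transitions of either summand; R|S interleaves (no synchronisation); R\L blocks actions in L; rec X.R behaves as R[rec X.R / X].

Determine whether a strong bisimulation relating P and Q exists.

bisimilar

LTS(P): 7 reachable states
  p0 = c.(a.(0\{a,c} + a.0) + c.(a.0)\{b}) + a.(rec X. c.(a.(0\{a,c} + a.0) + c.(a.0)\{b}) + a.X) ⊢ -a-> p1, -c-> p2
  p1 = rec X. c.(a.(0\{a,c} + a.0) + c.(a.0)\{b}) + a.X ⊢ -a-> p1, -c-> p2
  p2 = a.(0\{a,c} + a.0) + c.(a.0)\{b} ⊢ -a-> p3, -c-> p4
  p3 = 0\{a,c} + a.0 ⊢ -a-> p5
  p4 = (a.0)\{b} ⊢ -a-> p6
  p5 = 0 ⊢ stopped
  p6 = 0\{b} ⊢ stopped
LTS(Q): 6 reachable states
  q0 = rec X. c.(a.(0\{a,c} + a.0) + c.(a.0)\{b}) + a.X ⊢ -a-> q0, -c-> q1
  q1 = a.(0\{a,c} + a.0) + c.(a.0)\{b} ⊢ -a-> q2, -c-> q3
  q2 = 0\{a,c} + a.0 ⊢ -a-> q4
  q3 = (a.0)\{b} ⊢ -a-> q5
  q4 = 0 ⊢ stopped
  q5 = 0\{b} ⊢ stopped
Bisimilarity quotient blocks:
  B0 = {p0, p1, q0}
  B1 = {p2, q1}
  B2 = {p3, p4, q2, q3}
  B3 = {p5, p6, q4, q5}
p0 ∈ B0, q0 ∈ B0 → same block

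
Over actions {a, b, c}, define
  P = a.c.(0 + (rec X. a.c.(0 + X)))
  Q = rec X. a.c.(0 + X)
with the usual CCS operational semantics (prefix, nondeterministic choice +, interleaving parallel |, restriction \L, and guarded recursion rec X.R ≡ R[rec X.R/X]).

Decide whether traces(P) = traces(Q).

LTS(P): 3 reachable states
  p0 = a.c.(0 + (rec X. a.c.(0 + X))) ⊢ ··a··> p1
  p1 = c.(0 + (rec X. a.c.(0 + X))) ⊢ ··c··> p2
  p2 = 0 + (rec X. a.c.(0 + X)) ⊢ ··a··> p1
LTS(Q): 3 reachable states
  q0 = rec X. a.c.(0 + X) ⊢ ··a··> q1
  q1 = c.(0 + (rec X. a.c.(0 + X))) ⊢ ··c··> q2
  q2 = 0 + (rec X. a.c.(0 + X)) ⊢ ··a··> q1
Bisimilarity quotient blocks:
  B0 = {p0, p2, q0, q2}
  B1 = {p1, q1}
p0 ∈ B0, q0 ∈ B0 → same block
Bisimilar ⇒ trace-equivalent.

YES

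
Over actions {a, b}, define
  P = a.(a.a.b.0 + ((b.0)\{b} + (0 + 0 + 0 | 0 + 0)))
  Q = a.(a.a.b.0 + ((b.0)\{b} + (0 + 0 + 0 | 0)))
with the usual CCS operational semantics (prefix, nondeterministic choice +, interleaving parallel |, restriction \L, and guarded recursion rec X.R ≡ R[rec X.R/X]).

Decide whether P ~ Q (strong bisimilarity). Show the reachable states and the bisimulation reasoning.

YES

LTS(P): 5 reachable states
  u0 = a.(a.a.b.0 + ((b.0)\{b} + (0 + 0 + 0 | 0 + 0))) :: ··a··> u1
  u1 = a.a.b.0 + ((b.0)\{b} + (0 + 0 + 0 | 0 + 0)) :: ··a··> u2
  u2 = a.b.0 :: ··a··> u3
  u3 = b.0 :: ··b··> u4
  u4 = 0 :: stopped
LTS(Q): 5 reachable states
  v0 = a.(a.a.b.0 + ((b.0)\{b} + (0 + 0 + 0 | 0))) :: ··a··> v1
  v1 = a.a.b.0 + ((b.0)\{b} + (0 + 0 + 0 | 0)) :: ··a··> v2
  v2 = a.b.0 :: ··a··> v3
  v3 = b.0 :: ··b··> v4
  v4 = 0 :: stopped
Coarsest stable partition (strong bisimilarity classes):
  B0 = {u0, v0}
  B1 = {u1, v1}
  B2 = {u2, v2}
  B3 = {u3, v3}
  B4 = {u4, v4}
u0 ∈ B0, v0 ∈ B0 → same block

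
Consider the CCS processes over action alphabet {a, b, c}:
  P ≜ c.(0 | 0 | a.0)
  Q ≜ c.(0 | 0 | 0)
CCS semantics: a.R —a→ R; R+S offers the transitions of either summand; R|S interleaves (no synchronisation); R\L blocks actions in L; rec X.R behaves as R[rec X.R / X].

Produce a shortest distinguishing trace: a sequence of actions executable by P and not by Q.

LTS(P): 3 reachable states
  s0 = c.(0 | 0 | a.0) → --c--▸ s1
  s1 = 0 | 0 | a.0 → --a--▸ s2
  s2 = 0 | 0 | 0 → stopped
LTS(Q): 2 reachable states
  t0 = c.(0 | 0 | 0) → --c--▸ t1
  t1 = 0 | 0 | 0 → stopped
Trace ⟨ca⟩ through P, begin at {s0}:
  [1] c ⇒ {s1}
  [2] a ⇒ {s2}
  P completes σ.
Trace ⟨ca⟩ through Q, begin at {t0}:
  [1] c ⇒ {t1}
  [2] a ⇒ ∅ (Q stuck)

ca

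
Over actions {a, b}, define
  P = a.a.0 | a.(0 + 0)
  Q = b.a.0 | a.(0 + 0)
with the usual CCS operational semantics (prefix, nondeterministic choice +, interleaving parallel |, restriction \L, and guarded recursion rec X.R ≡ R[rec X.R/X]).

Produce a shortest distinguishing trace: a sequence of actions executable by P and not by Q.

aa

P's transition system — 6 states:
  s0 = a.a.0 | a.(0 + 0) :: —a→ s1, —a→ s2
  s1 = a.0 | a.(0 + 0) :: —a→ s3, —a→ s4
  s2 = a.a.0 | (0 + 0) :: —a→ s4
  s3 = 0 | a.(0 + 0) :: —a→ s5
  s4 = a.0 | (0 + 0) :: —a→ s5
  s5 = 0 | (0 + 0) :: ·
Q's transition system — 6 states:
  t0 = b.a.0 | a.(0 + 0) :: —a→ t1, —b→ t2
  t1 = b.a.0 | (0 + 0) :: —b→ t3
  t2 = a.0 | a.(0 + 0) :: —a→ t3, —a→ t4
  t3 = a.0 | (0 + 0) :: —a→ t5
  t4 = 0 | a.(0 + 0) :: —a→ t5
  t5 = 0 | (0 + 0) :: ·
Trace ⟨aa⟩ through P, begin at {s0}:
  after a @ step 1: {s1, s2}
  after a @ step 2: {s3, s4}
  P completes σ.
Trace ⟨aa⟩ through Q, begin at {t0}:
  after a @ step 1: {t1}
  after a @ step 2: ∅  — Q cannot continue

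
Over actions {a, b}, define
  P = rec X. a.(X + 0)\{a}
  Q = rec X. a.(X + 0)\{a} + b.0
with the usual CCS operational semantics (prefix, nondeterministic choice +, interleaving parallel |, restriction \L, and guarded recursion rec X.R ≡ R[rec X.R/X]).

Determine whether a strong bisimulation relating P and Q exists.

P ≁ Q

LTS(P): 2 reachable states
  m0 = rec X. a.(X + 0)\{a} → --a--▸ m1
  m1 = ((rec X. a.(X + 0)\{a}) + 0)\{a} → deadlocked
LTS(Q): 4 reachable states
  n0 = rec X. a.(X + 0)\{a} + b.0 → --a--▸ n1, --b--▸ n2
  n1 = ((rec X. a.(X + 0)\{a} + b.0) + 0)\{a} → --b--▸ n3
  n2 = 0 → deadlocked
  n3 = 0\{a} → deadlocked
Bisimilarity quotient blocks:
  B0 = {m0}
  B1 = {m1, n2, n3}
  B2 = {n0}
  B3 = {n1}
m0 ∈ B0, n0 ∈ B2 → different blocks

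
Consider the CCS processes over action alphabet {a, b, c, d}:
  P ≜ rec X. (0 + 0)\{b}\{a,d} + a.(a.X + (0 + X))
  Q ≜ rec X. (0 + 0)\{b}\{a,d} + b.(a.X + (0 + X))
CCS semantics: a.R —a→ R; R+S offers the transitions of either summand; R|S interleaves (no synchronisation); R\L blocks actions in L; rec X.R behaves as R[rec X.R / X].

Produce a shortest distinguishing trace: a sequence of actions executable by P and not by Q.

LTS(P): 2 reachable states
  m0 = rec X. (0 + 0)\{b}\{a,d} + a.(a.X + (0 + X)) ⊢ —a→ m1
  m1 = a.(rec X. (0 + 0)\{b}\{a,d} + a.(a.X + (0 + X))) + (0 + (rec X. (0 + 0)\{b}\{a,d} + a.(a.X + (0 + X)))) ⊢ —a→ m0, —a→ m1
LTS(Q): 2 reachable states
  n0 = rec X. (0 + 0)\{b}\{a,d} + b.(a.X + (0 + X)) ⊢ —b→ n1
  n1 = a.(rec X. (0 + 0)\{b}\{a,d} + b.(a.X + (0 + X))) + (0 + (rec X. (0 + 0)\{b}\{a,d} + b.(a.X + (0 + X)))) ⊢ —a→ n0, —b→ n1
Trace ⟨a⟩ through P, begin at {m0}:
  after a @ step 1: {m1}
  ✓ P
Trace ⟨a⟩ through Q, begin at {n0}:
  after a @ step 1: ∅  — Q cannot continue

a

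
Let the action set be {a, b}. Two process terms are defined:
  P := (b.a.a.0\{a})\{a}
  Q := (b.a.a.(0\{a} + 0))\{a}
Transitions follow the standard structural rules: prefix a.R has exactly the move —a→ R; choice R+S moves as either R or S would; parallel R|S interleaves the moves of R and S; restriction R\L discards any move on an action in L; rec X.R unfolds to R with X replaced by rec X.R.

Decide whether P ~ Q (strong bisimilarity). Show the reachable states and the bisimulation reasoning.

P's transition system — 2 states:
  s0 = (b.a.a.0\{a})\{a} :: -b-> s1
  s1 = (a.a.0\{a})\{a} :: deadlocked
Q's transition system — 2 states:
  t0 = (b.a.a.(0\{a} + 0))\{a} :: -b-> t1
  t1 = (a.a.(0\{a} + 0))\{a} :: deadlocked
Partition-refinement fixed point:
  B0 = {s0, t0}
  B1 = {s1, t1}
s0 ∈ B0, t0 ∈ B0 → same block

P ~ Q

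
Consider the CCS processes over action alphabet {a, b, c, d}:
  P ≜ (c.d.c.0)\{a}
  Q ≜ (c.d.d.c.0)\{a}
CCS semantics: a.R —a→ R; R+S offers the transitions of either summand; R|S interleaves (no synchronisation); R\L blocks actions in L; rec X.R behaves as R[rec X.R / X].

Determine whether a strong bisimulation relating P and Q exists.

P ≁ Q

LTS(P): 4 reachable states
  u0 = (c.d.c.0)\{a} → --c--▸ u1
  u1 = (d.c.0)\{a} → --d--▸ u2
  u2 = (c.0)\{a} → --c--▸ u3
  u3 = 0\{a} → ·
LTS(Q): 5 reachable states
  v0 = (c.d.d.c.0)\{a} → --c--▸ v1
  v1 = (d.d.c.0)\{a} → --d--▸ v2
  v2 = (d.c.0)\{a} → --d--▸ v3
  v3 = (c.0)\{a} → --c--▸ v4
  v4 = 0\{a} → ·
Coarsest stable partition (strong bisimilarity classes):
  B0 = {u0}
  B1 = {u1, v2}
  B2 = {u2, v3}
  B3 = {u3, v4}
  B4 = {v0}
  B5 = {v1}
u0 ∈ B0, v0 ∈ B4 → different blocks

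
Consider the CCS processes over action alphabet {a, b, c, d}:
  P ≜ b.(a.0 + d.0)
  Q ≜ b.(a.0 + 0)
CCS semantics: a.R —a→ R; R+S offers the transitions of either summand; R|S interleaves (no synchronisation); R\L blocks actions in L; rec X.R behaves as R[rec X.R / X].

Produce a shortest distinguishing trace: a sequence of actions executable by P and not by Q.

bd

LTS(P): 3 reachable states
  p0 = b.(a.0 + d.0) | ··b··> p1
  p1 = a.0 + d.0 | ··a··> p2, ··d··> p2
  p2 = 0 | (no moves)
LTS(Q): 3 reachable states
  q0 = b.(a.0 + 0) | ··b··> q1
  q1 = a.0 + 0 | ··a··> q2
  q2 = 0 | (no moves)
Trace ⟨bd⟩ through P, begin at {p0}:
  after b @ step 1: {p1}
  after d @ step 2: {p2}
  — P admits the full trace.
Trace ⟨bd⟩ through Q, begin at {q0}:
  after b @ step 1: {q1}
  after d @ step 2: ∅ (Q stuck)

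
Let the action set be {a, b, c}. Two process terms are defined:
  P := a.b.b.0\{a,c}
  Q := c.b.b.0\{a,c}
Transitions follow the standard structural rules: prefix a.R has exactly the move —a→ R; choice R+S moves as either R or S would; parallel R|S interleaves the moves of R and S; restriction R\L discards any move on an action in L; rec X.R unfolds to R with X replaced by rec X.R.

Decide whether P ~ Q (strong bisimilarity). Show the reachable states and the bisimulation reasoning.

NO

LTS(P): 4 reachable states
  u0 = a.b.b.0\{a,c} → ··a··> u1
  u1 = b.b.0\{a,c} → ··b··> u2
  u2 = b.0\{a,c} → ··b··> u3
  u3 = 0\{a,c} → stopped
LTS(Q): 4 reachable states
  v0 = c.b.b.0\{a,c} → ··c··> v1
  v1 = b.b.0\{a,c} → ··b··> v2
  v2 = b.0\{a,c} → ··b··> v3
  v3 = 0\{a,c} → stopped
Bisimilarity quotient blocks:
  B0 = {u0}
  B1 = {u1, v1}
  B2 = {u2, v2}
  B3 = {u3, v3}
  B4 = {v0}
u0 ∈ B0, v0 ∈ B4 → different blocks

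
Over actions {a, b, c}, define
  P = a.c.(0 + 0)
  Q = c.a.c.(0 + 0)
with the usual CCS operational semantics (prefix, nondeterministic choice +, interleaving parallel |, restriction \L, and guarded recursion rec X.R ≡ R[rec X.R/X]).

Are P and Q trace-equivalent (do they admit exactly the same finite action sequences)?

P's transition system — 3 states:
  m0 = a.c.(0 + 0) has moves --a--▸ m1
  m1 = c.(0 + 0) has moves --c--▸ m2
  m2 = 0 + 0 has moves ∅
Q's transition system — 4 states:
  n0 = c.a.c.(0 + 0) has moves --c--▸ n1
  n1 = a.c.(0 + 0) has moves --a--▸ n2
  n2 = c.(0 + 0) has moves --c--▸ n3
  n3 = 0 + 0 has moves ∅
Run σ = ⟨a⟩ on P: start {m0}
  [1] a ⇒ {m1}
  P completes σ.
Run σ = ⟨a⟩ on Q: start {n0}
  [1] a ⇒ ∅ (Q stuck)

trace-distinct — witness ⟨a⟩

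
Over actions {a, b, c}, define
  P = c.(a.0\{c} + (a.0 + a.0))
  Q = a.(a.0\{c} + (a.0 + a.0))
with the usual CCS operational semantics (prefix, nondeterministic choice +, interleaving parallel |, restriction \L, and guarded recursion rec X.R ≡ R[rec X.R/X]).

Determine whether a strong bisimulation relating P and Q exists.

NO

Reachable graph of P (4 states):
  u0 = c.(a.0\{c} + (a.0 + a.0)) ⊢ =c=> u1
  u1 = a.0\{c} + (a.0 + a.0) ⊢ =a=> u2, =a=> u3
  u2 = 0 ⊢ ·
  u3 = 0\{c} ⊢ ·
Reachable graph of Q (4 states):
  v0 = a.(a.0\{c} + (a.0 + a.0)) ⊢ =a=> v1
  v1 = a.0\{c} + (a.0 + a.0) ⊢ =a=> v2, =a=> v3
  v2 = 0 ⊢ ·
  v3 = 0\{c} ⊢ ·
Bisimilarity quotient blocks:
  B0 = {u0}
  B1 = {u1, v1}
  B2 = {u2, u3, v2, v3}
  B3 = {v0}
u0 ∈ B0, v0 ∈ B3 → different blocks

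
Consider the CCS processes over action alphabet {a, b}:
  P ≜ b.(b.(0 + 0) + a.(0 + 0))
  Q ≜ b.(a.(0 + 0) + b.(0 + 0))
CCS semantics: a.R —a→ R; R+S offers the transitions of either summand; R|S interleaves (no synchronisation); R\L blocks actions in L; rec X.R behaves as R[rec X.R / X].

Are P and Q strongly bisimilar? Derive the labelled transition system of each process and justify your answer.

P ~ Q

P's transition system — 3 states:
  m0 = b.(b.(0 + 0) + a.(0 + 0)) | ··b··> m1
  m1 = b.(0 + 0) + a.(0 + 0) | ··a··> m2, ··b··> m2
  m2 = 0 + 0 | (no moves)
Q's transition system — 3 states:
  n0 = b.(a.(0 + 0) + b.(0 + 0)) | ··b··> n1
  n1 = a.(0 + 0) + b.(0 + 0) | ··a··> n2, ··b··> n2
  n2 = 0 + 0 | (no moves)
Coarsest stable partition (strong bisimilarity classes):
  B0 = {m0, n0}
  B1 = {m1, n1}
  B2 = {m2, n2}
m0 ∈ B0, n0 ∈ B0 → same block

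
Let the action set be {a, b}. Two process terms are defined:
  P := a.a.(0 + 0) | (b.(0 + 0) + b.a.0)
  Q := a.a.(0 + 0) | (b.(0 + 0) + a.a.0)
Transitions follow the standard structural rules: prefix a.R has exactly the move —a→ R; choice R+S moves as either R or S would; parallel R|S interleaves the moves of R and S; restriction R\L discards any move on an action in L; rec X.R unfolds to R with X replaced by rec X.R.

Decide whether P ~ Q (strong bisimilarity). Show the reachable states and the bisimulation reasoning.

P's transition system — 12 states:
  s0 = a.a.(0 + 0) | (b.(0 + 0) + b.a.0) → -a-> s1, -b-> s2, -b-> s3
  s1 = a.(0 + 0) | (b.(0 + 0) + b.a.0) → -a-> s4, -b-> s5, -b-> s6
  s2 = a.a.(0 + 0) | (0 + 0) → -a-> s5
  s3 = a.a.(0 + 0) | a.0 → -a-> s6, -a-> s7
  s4 = (0 + 0) | (b.(0 + 0) + b.a.0) → -b-> s8, -b-> s9
  s5 = a.(0 + 0) | (0 + 0) → -a-> s8
  s6 = a.(0 + 0) | a.0 → -a-> s10, -a-> s9
  s7 = a.a.(0 + 0) | 0 → -a-> s10
  s8 = (0 + 0) | (0 + 0) → ∅
  s9 = (0 + 0) | a.0 → -a-> s11
  s10 = a.(0 + 0) | 0 → -a-> s11
  s11 = (0 + 0) | 0 → ∅
Q's transition system — 12 states:
  t0 = a.a.(0 + 0) | (b.(0 + 0) + a.a.0) → -a-> t1, -a-> t2, -b-> t3
  t1 = a.(0 + 0) | (b.(0 + 0) + a.a.0) → -a-> t4, -a-> t5, -b-> t6
  t2 = a.a.(0 + 0) | a.0 → -a-> t5, -a-> t7
  t3 = a.a.(0 + 0) | (0 + 0) → -a-> t6
  t4 = (0 + 0) | (b.(0 + 0) + a.a.0) → -a-> t8, -b-> t9
  t5 = a.(0 + 0) | a.0 → -a-> t10, -a-> t8
  t6 = a.(0 + 0) | (0 + 0) → -a-> t9
  t7 = a.a.(0 + 0) | 0 → -a-> t10
  t8 = (0 + 0) | a.0 → -a-> t11
  t9 = (0 + 0) | (0 + 0) → ∅
  t10 = a.(0 + 0) | 0 → -a-> t11
  t11 = (0 + 0) | 0 → ∅
Bisimilarity quotient blocks:
  B0 = {s0}
  B1 = {s2, s6, s7, t3, t5, t7}
  B2 = {s10, s5, s9, t10, t6, t8}
  B3 = {s11, s8, t11, t9}
  B4 = {s1}
  B5 = {s4}
  B6 = {s3, t2}
  B7 = {t0}
  B8 = {t1}
  B9 = {t4}
s0 ∈ B0, t0 ∈ B7 → different blocks

NO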